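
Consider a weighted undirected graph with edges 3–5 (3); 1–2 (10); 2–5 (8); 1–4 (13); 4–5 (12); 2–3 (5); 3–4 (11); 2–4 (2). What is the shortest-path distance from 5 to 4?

Comparing a few candidate routes:
5-2-3-4: 8 + 5 + 11 = 24
5-2-4: 8 + 2 = 10
5-4: 12
5-3-2-4: 3 + 5 + 2 = 10
5-3-4: 3 + 11 = 14
The minimum is 10.

10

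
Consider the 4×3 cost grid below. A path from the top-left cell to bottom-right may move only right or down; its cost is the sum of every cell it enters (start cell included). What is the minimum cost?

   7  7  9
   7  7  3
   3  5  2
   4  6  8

Path [0,0] → [1,0] → [2,0] → [2,1] → [2,2] → [3,2]: 7 + 7 + 3 + 5 + 2 + 8 = 32.
For comparison, the top-then-right route costs 36.

32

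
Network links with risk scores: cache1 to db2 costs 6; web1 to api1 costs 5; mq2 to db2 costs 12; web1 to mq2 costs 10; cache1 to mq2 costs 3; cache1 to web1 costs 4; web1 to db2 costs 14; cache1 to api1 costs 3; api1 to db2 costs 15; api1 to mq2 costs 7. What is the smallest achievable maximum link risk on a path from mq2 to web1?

A few of the mq2→web1 routes:
mq2 -> cache1 -> api1 -> web1: max(3, 3, 5) = 5
mq2 -> cache1 -> web1: max(3, 4) = 4
mq2 -> api1 -> web1: max(7, 5) = 7
Best route has worst link 4.

4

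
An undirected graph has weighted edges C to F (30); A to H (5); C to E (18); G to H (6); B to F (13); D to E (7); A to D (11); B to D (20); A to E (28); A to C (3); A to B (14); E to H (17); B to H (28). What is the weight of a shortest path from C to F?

Checking several routes:
C→A→D→B→F: 3 + 11 + 20 + 13 = 47
C→F: 30
C→A→B→F: 3 + 14 + 13 = 30
C→E→D→B→F: 18 + 7 + 20 + 13 = 58
C→A→H→B→F: 3 + 5 + 28 + 13 = 49
The minimum is 30.

30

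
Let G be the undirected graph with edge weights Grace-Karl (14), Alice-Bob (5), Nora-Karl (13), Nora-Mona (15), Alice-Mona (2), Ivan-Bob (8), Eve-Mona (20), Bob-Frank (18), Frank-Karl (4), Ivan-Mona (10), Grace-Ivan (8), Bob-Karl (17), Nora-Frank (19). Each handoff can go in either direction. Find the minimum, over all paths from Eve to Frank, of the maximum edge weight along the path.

Checking several routes:
Eve -> Mona -> Alice -> Bob -> Ivan -> Grace -> Karl -> Frank: max(20, 2, 5, 8, 8, 14, 4) = 20
Eve -> Mona -> Alice -> Bob -> Ivan -> Grace -> Karl -> Nora -> Frank: max(20, 2, 5, 8, 8, 14, 13, 19) = 20
Eve -> Mona -> Alice -> Bob -> Frank: max(20, 2, 5, 18) = 20
The minimum achievable maximum is 20.

20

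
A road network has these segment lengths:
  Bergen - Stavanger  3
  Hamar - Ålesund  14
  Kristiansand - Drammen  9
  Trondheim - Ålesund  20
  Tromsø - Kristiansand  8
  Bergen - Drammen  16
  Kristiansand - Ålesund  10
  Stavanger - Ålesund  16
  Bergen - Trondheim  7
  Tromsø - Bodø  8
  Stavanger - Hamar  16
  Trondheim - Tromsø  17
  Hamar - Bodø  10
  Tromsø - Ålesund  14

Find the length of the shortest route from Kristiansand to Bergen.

25

Some routes from Kristiansand to Bergen:
Kristiansand -> Drammen -> Bergen: 9 + 16 = 25
Kristiansand -> Ålesund -> Stavanger -> Bergen: 10 + 16 + 3 = 29
Kristiansand -> Tromsø -> Trondheim -> Bergen: 8 + 17 + 7 = 32
Kristiansand -> Ålesund -> Trondheim -> Bergen: 10 + 20 + 7 = 37
Shortest: 25.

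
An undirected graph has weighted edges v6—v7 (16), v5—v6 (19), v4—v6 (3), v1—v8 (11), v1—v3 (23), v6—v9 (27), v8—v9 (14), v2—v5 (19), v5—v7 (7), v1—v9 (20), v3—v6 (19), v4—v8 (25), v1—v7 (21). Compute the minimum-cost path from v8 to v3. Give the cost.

34

Some routes from v8 to v3:
v8 → v9 → v1 → v3: 14 + 20 + 23 = 57
v8 → v1 → v7 → v5 → v6 → v3: 11 + 21 + 7 + 19 + 19 = 77
v8 → v1 → v7 → v6 → v3: 11 + 21 + 16 + 19 = 67
v8 → v9 → v6 → v3: 14 + 27 + 19 = 60
v8 → v4 → v6 → v3: 25 + 3 + 19 = 47
v8 → v1 → v3: 11 + 23 = 34
The minimum is 34.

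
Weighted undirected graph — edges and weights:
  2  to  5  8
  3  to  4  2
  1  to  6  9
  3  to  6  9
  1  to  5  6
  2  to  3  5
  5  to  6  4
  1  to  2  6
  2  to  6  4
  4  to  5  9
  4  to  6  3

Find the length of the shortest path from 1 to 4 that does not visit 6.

Candidate routes:
1 -> 2 -> 5 -> 4: 6 + 8 + 9 = 23
1 -> 5 -> 4: 6 + 9 = 15
1 -> 5 -> 2 -> 3 -> 4: 6 + 8 + 5 + 2 = 21
1 -> 2 -> 3 -> 4: 6 + 5 + 2 = 13
Best route has total 13.

13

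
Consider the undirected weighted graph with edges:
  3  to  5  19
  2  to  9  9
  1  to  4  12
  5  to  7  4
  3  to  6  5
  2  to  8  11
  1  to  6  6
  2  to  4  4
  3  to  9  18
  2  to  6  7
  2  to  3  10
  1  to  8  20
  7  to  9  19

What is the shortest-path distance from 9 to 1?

22

A few of the 9→1 routes:
9 -> 2 -> 4 -> 1: 9 + 4 + 12 = 25
9 -> 2 -> 6 -> 1: 9 + 7 + 6 = 22
9 -> 2 -> 8 -> 1: 9 + 11 + 20 = 40
9 -> 3 -> 6 -> 1: 18 + 5 + 6 = 29
9 -> 2 -> 3 -> 6 -> 1: 9 + 10 + 5 + 6 = 30
The minimum is 22.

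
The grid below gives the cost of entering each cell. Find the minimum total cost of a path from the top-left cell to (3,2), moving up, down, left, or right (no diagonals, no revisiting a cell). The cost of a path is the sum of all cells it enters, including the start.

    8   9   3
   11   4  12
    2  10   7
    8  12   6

Take (0,0) → (0,1) → (1,1) → (2,1) → (2,2) → (3,2) for a total of 8 + 9 + 4 + 10 + 7 + 6 = 44.

44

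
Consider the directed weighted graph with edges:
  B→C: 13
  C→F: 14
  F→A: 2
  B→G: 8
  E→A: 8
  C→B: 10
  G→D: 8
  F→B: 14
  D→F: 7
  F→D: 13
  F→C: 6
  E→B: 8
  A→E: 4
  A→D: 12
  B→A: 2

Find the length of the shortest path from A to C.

Some routes from A to C:
A-E-B-G-D-F-C: 4 + 8 + 8 + 8 + 7 + 6 = 41
A-D-F-C: 12 + 7 + 6 = 25
A-E-B-C: 4 + 8 + 13 = 25
The minimum is 25.

25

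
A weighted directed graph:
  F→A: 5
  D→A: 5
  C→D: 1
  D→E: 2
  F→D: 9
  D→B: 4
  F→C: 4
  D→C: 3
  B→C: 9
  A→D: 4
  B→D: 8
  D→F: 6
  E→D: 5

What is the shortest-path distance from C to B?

5

Routes from C to B:
C → D → B: 1 + 4 = 5
Best route has total 5.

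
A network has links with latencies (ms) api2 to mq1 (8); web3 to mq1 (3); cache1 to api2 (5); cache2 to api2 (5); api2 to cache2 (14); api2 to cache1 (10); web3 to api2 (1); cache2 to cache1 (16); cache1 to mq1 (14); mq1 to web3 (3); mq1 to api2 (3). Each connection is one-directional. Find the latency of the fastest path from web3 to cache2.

Candidate routes:
web3 -> mq1 -> api2 -> cache2: 3 + 3 + 14 = 20
web3 -> api2 -> cache2: 1 + 14 = 15
Best route has total 15 ms.

15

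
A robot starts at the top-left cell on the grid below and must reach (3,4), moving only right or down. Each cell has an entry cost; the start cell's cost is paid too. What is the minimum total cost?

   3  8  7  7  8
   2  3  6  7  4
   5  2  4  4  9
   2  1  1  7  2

21

Best path: r0c0 → r1c0 → r1c1 → r2c1 → r3c1 → r3c2 → r3c3 → r3c4
Cost: 3 + 2 + 3 + 2 + 1 + 1 + 7 + 2 = 21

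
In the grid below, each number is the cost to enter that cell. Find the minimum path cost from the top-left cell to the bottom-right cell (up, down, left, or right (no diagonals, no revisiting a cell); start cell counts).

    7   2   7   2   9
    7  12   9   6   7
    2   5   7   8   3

34

One optimal route is r0c0 → r0c1 → r0c2 → r0c3 → r1c3 → r1c4 → r2c4.
Its cost is 7 + 2 + 7 + 2 + 6 + 7 + 3 = 34.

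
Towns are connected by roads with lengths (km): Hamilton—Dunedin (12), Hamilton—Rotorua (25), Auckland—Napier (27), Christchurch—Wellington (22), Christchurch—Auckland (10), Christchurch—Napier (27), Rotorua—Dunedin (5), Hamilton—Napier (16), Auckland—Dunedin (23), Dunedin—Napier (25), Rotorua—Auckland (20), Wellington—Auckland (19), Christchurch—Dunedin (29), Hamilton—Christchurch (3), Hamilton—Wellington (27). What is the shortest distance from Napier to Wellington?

Checking several routes:
Napier -> Hamilton -> Christchurch -> Wellington: 16 + 3 + 22 = 41
Napier -> Hamilton -> Christchurch -> Auckland -> Wellington: 16 + 3 + 10 + 19 = 48
Napier -> Auckland -> Wellington: 27 + 19 = 46
Napier -> Hamilton -> Wellington: 16 + 27 = 43
Best route has total 41 km.

41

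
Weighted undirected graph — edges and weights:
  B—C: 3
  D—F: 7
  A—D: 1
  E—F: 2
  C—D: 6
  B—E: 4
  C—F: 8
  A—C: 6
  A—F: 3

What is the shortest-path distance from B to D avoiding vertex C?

Routes from B to D avoiding C:
B-E-F-D: 4 + 2 + 7 = 13
B-E-F-A-D: 4 + 2 + 3 + 1 = 10
Shortest: 10.

10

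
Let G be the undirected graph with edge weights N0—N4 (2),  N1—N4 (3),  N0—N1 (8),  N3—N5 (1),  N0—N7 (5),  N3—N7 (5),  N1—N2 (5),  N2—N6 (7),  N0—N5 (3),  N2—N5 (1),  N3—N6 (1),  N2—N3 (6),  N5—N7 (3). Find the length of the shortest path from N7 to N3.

4

Checking several routes:
N7→N3: 5
N7→N0→N5→N3: 5 + 3 + 1 = 9
N7→N5→N3: 3 + 1 = 4
Shortest: 4.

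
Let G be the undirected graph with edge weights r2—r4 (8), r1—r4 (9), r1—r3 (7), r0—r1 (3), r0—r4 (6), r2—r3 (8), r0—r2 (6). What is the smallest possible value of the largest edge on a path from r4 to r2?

Comparing a few candidate routes:
r4 → r2: max(8) = 8
r4 → r0 → r2: max(6, 6) = 6
r4 → r0 → r1 → r3 → r2: max(6, 3, 7, 8) = 8
Best route has worst link 6.

6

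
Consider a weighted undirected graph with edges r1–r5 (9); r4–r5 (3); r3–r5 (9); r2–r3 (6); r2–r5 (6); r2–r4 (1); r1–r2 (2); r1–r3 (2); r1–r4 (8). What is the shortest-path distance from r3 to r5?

8

Comparing a few candidate routes:
r3 - r1 - r2 - r4 - r5: 2 + 2 + 1 + 3 = 8
r3 - r2 - r4 - r5: 6 + 1 + 3 = 10
r3 - r5: 9
r3 - r1 - r2 - r5: 2 + 2 + 6 = 10
Shortest: 8.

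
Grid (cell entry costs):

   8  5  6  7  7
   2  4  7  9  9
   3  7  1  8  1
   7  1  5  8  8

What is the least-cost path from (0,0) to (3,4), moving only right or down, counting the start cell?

Best path: (0,0) → (1,0) → (2,0) → (2,1) → (2,2) → (2,3) → (2,4) → (3,4)
Cost: 8 + 2 + 3 + 7 + 1 + 8 + 1 + 8 = 38
(Top row then right column would cost 51.)

38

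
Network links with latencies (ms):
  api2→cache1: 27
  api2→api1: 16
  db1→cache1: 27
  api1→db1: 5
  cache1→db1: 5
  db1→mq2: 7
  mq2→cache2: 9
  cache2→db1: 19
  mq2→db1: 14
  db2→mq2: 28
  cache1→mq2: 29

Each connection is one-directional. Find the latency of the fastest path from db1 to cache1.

27

Routes from db1 to cache1:
db1→cache1: 27
The minimum is 27 ms.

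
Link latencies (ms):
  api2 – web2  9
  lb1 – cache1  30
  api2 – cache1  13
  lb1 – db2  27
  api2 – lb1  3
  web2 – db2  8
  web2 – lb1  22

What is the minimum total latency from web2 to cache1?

22

A few of the web2→cache1 routes:
web2-api2-lb1-cache1: 9 + 3 + 30 = 42
web2-lb1-api2-cache1: 22 + 3 + 13 = 38
web2-api2-cache1: 9 + 13 = 22
web2-db2-lb1-api2-cache1: 8 + 27 + 3 + 13 = 51
Best route has total 22 ms.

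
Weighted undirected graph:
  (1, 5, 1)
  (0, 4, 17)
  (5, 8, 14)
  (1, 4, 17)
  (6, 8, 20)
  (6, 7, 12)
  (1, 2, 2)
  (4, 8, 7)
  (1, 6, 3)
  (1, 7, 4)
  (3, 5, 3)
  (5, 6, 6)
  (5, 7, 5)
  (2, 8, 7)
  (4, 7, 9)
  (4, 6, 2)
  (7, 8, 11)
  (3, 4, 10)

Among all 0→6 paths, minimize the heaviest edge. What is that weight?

Checking several routes:
0→4→7→1→2→8→5→6: max(17, 9, 4, 2, 7, 14, 6) = 17
0→4→7→5→8→2→1→6: max(17, 9, 5, 14, 7, 2, 3) = 17
0→4→7→1→6: max(17, 9, 4, 3) = 17
0→4→7→1→5→6: max(17, 9, 4, 1, 6) = 17
The minimum achievable maximum is 17.

17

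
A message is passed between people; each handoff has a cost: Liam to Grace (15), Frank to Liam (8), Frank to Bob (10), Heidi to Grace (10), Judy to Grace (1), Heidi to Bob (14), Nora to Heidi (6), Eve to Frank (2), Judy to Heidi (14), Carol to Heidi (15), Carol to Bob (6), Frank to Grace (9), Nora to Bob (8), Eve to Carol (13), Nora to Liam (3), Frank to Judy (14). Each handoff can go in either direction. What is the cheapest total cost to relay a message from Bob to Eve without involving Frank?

19

A few of the Bob→Eve routes:
Bob-Carol-Eve: 6 + 13 = 19
Bob-Nora-Heidi-Carol-Eve: 8 + 6 + 15 + 13 = 42
Bob-Heidi-Carol-Eve: 14 + 15 + 13 = 42
The minimum is 19.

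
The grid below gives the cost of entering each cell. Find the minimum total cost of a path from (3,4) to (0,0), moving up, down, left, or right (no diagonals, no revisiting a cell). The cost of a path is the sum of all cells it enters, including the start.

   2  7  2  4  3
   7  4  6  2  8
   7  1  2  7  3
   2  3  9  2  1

26

Take (3,4) → (3,3) → (2,3) → (2,2) → (2,1) → (1,1) → (0,1) → (0,0) for a total of 1 + 2 + 7 + 2 + 1 + 4 + 7 + 2 = 26.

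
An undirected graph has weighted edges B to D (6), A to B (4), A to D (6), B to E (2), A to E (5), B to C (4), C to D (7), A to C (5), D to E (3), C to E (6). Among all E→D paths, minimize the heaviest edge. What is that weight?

3

A few of the E→D routes:
E-B-A-D: max(2, 4, 6) = 6
E-B-D: max(2, 6) = 6
E-A-C-B-D: max(5, 5, 4, 6) = 6
E-A-D: max(5, 6) = 6
E-B-C-A-D: max(2, 4, 5, 6) = 6
E-D: max(3) = 3
Smallest bottleneck: 3.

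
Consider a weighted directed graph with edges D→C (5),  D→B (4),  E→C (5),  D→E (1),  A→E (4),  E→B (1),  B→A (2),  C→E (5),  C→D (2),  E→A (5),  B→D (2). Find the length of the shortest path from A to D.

7

Candidate routes:
A → E → C → D: 4 + 5 + 2 = 11
A → E → B → D: 4 + 1 + 2 = 7
Shortest: 7.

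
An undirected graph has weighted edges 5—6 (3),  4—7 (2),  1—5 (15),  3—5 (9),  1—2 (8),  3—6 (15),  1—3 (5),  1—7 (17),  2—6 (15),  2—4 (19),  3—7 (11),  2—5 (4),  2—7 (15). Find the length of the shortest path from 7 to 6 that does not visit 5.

26

Comparing a few candidate routes:
7 -> 4 -> 2 -> 6: 2 + 19 + 15 = 36
7 -> 3 -> 6: 11 + 15 = 26
7 -> 2 -> 6: 15 + 15 = 30
Best route has total 26.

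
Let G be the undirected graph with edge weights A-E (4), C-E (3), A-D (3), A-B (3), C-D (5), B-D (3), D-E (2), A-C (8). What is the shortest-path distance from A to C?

Comparing a few candidate routes:
A-C: 8
A-D-C: 3 + 5 = 8
A-B-D-E-C: 3 + 3 + 2 + 3 = 11
A-D-E-C: 3 + 2 + 3 = 8
A-E-C: 4 + 3 = 7
The minimum is 7.

7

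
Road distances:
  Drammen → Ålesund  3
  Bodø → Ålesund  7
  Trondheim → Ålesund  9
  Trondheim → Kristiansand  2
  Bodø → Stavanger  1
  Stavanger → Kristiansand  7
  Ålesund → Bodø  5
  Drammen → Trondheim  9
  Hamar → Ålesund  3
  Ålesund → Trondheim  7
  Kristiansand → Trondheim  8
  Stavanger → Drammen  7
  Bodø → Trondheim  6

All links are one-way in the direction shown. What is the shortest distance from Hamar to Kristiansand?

Candidate routes:
Hamar-Ålesund-Bodø-Stavanger-Kristiansand: 3 + 5 + 1 + 7 = 16
Hamar-Ålesund-Trondheim-Kristiansand: 3 + 7 + 2 = 12
Hamar-Ålesund-Bodø-Stavanger-Drammen-Trondheim-Kristiansand: 3 + 5 + 1 + 7 + 9 + 2 = 27
Hamar-Ålesund-Bodø-Trondheim-Kristiansand: 3 + 5 + 6 + 2 = 16
Shortest: 12.

12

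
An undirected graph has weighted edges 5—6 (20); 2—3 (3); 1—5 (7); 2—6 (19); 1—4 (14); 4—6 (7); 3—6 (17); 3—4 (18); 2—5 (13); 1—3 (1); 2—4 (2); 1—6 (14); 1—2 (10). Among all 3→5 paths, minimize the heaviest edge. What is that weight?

Some routes from 3 to 5:
3-1-5: max(1, 7) = 7
3-1-2-5: max(1, 10, 13) = 13
3-2-1-5: max(3, 10, 7) = 10
Best route has worst link 7.

7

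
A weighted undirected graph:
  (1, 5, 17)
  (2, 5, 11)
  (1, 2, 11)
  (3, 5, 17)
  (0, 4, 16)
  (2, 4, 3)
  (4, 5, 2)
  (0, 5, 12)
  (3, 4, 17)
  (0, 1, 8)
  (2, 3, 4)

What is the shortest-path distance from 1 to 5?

Some routes from 1 to 5:
1 - 5: 17
1 - 0 - 5: 8 + 12 = 20
1 - 2 - 4 - 5: 11 + 3 + 2 = 16
Shortest: 16.

16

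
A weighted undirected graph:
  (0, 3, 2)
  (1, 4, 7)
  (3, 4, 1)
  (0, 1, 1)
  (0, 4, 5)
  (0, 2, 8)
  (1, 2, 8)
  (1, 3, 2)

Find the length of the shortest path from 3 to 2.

A few of the 3→2 routes:
3 -> 1 -> 0 -> 2: 2 + 1 + 8 = 11
3 -> 1 -> 2: 2 + 8 = 10
3 -> 0 -> 2: 2 + 8 = 10
3 -> 0 -> 1 -> 2: 2 + 1 + 8 = 11
The minimum is 10.

10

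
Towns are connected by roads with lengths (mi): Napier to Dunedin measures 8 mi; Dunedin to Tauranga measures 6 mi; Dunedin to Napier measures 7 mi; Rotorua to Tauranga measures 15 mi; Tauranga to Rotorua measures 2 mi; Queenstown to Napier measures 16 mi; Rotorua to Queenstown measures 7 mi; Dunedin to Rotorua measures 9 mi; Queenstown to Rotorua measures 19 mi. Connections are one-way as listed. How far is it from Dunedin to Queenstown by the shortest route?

15

Candidate routes:
Dunedin - Tauranga - Rotorua - Queenstown: 6 + 2 + 7 = 15
Dunedin - Rotorua - Queenstown: 9 + 7 = 16
Best route has total 15 mi.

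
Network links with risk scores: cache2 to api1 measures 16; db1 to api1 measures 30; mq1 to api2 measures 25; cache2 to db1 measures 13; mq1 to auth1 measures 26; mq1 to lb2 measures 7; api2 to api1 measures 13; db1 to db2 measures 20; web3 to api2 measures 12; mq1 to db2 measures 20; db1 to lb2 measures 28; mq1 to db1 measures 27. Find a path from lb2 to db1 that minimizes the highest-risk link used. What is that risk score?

20

Routes from lb2 to db1:
lb2 → db1: max(28) = 28
lb2 → mq1 → api2 → api1 → cache2 → db1: max(7, 25, 13, 16, 13) = 25
lb2 → mq1 → db2 → db1: max(7, 20, 20) = 20
lb2 → mq1 → api2 → api1 → db1: max(7, 25, 13, 30) = 30
lb2 → mq1 → db1: max(7, 27) = 27
Smallest bottleneck: 20.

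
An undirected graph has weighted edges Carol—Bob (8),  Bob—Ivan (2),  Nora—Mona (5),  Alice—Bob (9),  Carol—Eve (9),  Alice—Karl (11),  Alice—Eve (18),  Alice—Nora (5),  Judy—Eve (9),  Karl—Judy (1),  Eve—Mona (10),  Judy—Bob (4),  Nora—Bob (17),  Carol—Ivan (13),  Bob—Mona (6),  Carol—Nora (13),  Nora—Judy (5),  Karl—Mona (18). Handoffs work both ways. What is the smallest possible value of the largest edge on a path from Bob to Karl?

A few of the Bob→Karl routes:
Bob-Alice-Nora-Mona-Eve-Judy-Karl: max(9, 5, 5, 10, 9, 1) = 10
Bob-Mona-Nora-Judy-Karl: max(6, 5, 5, 1) = 6
Bob-Judy-Karl: max(4, 1) = 4
Bob-Mona-Eve-Judy-Karl: max(6, 10, 9, 1) = 10
Bob-Alice-Nora-Judy-Karl: max(9, 5, 5, 1) = 9
Bob-Carol-Eve-Judy-Karl: max(8, 9, 9, 1) = 9
The minimum achievable maximum is 4.

4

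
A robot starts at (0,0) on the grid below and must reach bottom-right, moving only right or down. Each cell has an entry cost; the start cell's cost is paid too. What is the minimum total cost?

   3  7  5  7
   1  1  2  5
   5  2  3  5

15

Path (0,0) -> (1,0) -> (1,1) -> (1,2) -> (2,2) -> (2,3): 3 + 1 + 1 + 2 + 3 + 5 = 15.
(Top row then right column would cost 32.)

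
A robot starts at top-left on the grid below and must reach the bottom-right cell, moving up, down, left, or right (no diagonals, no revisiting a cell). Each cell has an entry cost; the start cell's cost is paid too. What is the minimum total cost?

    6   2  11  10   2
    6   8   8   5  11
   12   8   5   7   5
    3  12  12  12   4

45

Best path: r0c0→r0c1→r1c1→r1c2→r1c3→r2c3→r2c4→r3c4
Cost: 6 + 2 + 8 + 8 + 5 + 7 + 5 + 4 = 45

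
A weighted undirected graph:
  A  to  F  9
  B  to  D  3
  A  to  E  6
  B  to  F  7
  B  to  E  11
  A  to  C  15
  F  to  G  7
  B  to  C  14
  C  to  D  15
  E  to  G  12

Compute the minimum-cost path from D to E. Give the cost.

14

A few of the D→E routes:
D → B → F → A → E: 3 + 7 + 9 + 6 = 25
D → C → A → E: 15 + 15 + 6 = 36
D → B → C → A → E: 3 + 14 + 15 + 6 = 38
D → B → E: 3 + 11 = 14
D → B → F → G → E: 3 + 7 + 7 + 12 = 29
Shortest: 14.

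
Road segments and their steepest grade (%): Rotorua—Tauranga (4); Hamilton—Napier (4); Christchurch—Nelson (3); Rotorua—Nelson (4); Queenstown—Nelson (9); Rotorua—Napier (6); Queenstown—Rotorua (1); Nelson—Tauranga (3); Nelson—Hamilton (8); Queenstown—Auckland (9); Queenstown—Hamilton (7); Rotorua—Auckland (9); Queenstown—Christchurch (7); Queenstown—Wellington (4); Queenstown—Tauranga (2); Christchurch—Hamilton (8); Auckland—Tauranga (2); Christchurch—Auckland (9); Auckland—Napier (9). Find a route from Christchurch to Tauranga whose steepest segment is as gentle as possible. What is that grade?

Checking several routes:
Christchurch-Nelson-Rotorua-Napier-Hamilton-Queenstown-Tauranga: max(3, 4, 6, 4, 7, 2) = 7
Christchurch-Nelson-Tauranga: max(3, 3) = 3
Christchurch-Nelson-Rotorua-Queenstown-Tauranga: max(3, 4, 1, 2) = 4
Christchurch-Nelson-Rotorua-Tauranga: max(3, 4, 4) = 4
The minimum achievable maximum is 3%.

3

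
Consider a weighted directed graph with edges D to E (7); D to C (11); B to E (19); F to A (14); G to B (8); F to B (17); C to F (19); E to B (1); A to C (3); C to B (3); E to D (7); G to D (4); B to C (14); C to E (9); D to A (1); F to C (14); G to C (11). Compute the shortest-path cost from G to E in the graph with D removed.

20

Some routes from G to E avoiding D:
G→B→E: 8 + 19 = 27
G→C→E: 11 + 9 = 20
G→B→C→E: 8 + 14 + 9 = 31
Shortest: 20.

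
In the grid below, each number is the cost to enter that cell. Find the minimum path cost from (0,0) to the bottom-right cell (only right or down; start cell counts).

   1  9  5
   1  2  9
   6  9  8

21

Cheapest: [0,0] [1,0] [1,1] [1,2] [2,2]
  1 + 1 + 2 + 9 + 8 = 21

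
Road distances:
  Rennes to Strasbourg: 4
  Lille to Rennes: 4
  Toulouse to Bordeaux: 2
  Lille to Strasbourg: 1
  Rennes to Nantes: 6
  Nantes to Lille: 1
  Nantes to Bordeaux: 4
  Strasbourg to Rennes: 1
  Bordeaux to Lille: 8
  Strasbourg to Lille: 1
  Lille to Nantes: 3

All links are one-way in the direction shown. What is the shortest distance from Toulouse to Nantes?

13

Routes from Toulouse to Nantes:
Toulouse → Bordeaux → Lille → Rennes → Nantes: 2 + 8 + 4 + 6 = 20
Toulouse → Bordeaux → Lille → Nantes: 2 + 8 + 3 = 13
Toulouse → Bordeaux → Lille → Strasbourg → Rennes → Nantes: 2 + 8 + 1 + 1 + 6 = 18
The minimum is 13.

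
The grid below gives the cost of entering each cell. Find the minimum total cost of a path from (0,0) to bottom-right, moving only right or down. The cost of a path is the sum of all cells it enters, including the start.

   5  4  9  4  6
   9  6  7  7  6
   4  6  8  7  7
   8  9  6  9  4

Cheapest: [0,0] [0,1] [0,2] [0,3] [0,4] [1,4] [2,4] [3,4]
  5 + 4 + 9 + 4 + 6 + 6 + 7 + 4 = 45

45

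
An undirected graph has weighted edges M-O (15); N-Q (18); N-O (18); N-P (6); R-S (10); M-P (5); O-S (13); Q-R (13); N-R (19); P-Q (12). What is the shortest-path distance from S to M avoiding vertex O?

40

Routes from S to M avoiding O:
S - R - N - P - M: 10 + 19 + 6 + 5 = 40
S - R - N - Q - P - M: 10 + 19 + 18 + 12 + 5 = 64
S - R - Q - N - P - M: 10 + 13 + 18 + 6 + 5 = 52
S - R - Q - P - M: 10 + 13 + 12 + 5 = 40
Best route has total 40.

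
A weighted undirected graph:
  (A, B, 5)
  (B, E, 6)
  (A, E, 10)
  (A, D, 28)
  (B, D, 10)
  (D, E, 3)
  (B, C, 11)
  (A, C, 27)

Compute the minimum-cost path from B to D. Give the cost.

Comparing a few candidate routes:
B -> A -> E -> D: 5 + 10 + 3 = 18
B -> D: 10
B -> E -> D: 6 + 3 = 9
The minimum is 9.

9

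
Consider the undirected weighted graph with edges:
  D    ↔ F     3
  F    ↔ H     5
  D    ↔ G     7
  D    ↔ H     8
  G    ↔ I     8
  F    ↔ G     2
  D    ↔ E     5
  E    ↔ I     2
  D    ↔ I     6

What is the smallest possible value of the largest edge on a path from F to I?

Checking several routes:
F - D - I: max(3, 6) = 6
F - G - D - E - I: max(2, 7, 5, 2) = 7
F - D - E - I: max(3, 5, 2) = 5
F - G - D - I: max(2, 7, 6) = 7
The minimum achievable maximum is 5.

5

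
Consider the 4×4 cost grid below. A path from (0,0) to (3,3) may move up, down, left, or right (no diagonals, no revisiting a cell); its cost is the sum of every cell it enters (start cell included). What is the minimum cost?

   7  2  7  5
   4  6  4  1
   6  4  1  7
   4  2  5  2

27

Cheapest: r0c0 -> r0c1 -> r1c1 -> r1c2 -> r2c2 -> r3c2 -> r3c3
  7 + 2 + 6 + 4 + 1 + 5 + 2 = 27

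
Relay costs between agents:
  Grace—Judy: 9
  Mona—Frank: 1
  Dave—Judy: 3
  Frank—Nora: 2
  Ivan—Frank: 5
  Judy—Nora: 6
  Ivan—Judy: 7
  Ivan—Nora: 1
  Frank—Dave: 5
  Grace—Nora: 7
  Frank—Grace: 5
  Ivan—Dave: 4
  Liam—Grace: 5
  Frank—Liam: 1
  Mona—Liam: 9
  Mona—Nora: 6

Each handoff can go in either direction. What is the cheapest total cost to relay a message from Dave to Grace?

10

Comparing a few candidate routes:
Dave→Judy→Grace: 3 + 9 = 12
Dave→Frank→Liam→Grace: 5 + 1 + 5 = 11
Dave→Ivan→Nora→Frank→Grace: 4 + 1 + 2 + 5 = 12
Dave→Frank→Grace: 5 + 5 = 10
The minimum is 10.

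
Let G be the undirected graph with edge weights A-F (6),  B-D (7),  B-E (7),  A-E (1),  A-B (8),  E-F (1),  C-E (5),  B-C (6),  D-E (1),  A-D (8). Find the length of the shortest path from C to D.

6

A few of the C→D routes:
C-B-E-D: 6 + 7 + 1 = 14
C-B-A-E-D: 6 + 8 + 1 + 1 = 16
C-E-D: 5 + 1 = 6
C-B-D: 6 + 7 = 13
C-E-A-D: 5 + 1 + 8 = 14
Shortest: 6.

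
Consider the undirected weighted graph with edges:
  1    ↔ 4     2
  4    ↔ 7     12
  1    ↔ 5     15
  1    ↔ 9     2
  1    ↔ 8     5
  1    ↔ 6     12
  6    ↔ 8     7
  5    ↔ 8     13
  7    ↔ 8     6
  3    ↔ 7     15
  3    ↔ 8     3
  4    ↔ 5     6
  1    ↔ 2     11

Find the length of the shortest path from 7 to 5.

Checking several routes:
7→4→5: 12 + 6 = 18
7→8→1→4→5: 6 + 5 + 2 + 6 = 19
7→8→1→5: 6 + 5 + 15 = 26
7→8→5: 6 + 13 = 19
The minimum is 18.

18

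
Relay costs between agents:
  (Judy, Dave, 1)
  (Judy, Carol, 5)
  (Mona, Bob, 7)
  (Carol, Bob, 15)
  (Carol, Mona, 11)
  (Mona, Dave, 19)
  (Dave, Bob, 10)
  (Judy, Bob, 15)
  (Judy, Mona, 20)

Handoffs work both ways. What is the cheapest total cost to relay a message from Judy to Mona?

Comparing a few candidate routes:
Judy - Dave - Mona: 1 + 19 = 20
Judy - Mona: 20
Judy - Carol - Mona: 5 + 11 = 16
Judy - Bob - Mona: 15 + 7 = 22
Judy - Dave - Bob - Mona: 1 + 10 + 7 = 18
The minimum is 16.

16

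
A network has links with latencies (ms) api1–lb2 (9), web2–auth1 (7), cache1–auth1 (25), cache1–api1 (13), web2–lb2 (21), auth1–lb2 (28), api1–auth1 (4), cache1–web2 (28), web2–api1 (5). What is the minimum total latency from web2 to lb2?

Some routes from web2 to lb2:
web2 → auth1 → api1 → lb2: 7 + 4 + 9 = 20
web2 → api1 → lb2: 5 + 9 = 14
web2 → lb2: 21
The minimum is 14 ms.

14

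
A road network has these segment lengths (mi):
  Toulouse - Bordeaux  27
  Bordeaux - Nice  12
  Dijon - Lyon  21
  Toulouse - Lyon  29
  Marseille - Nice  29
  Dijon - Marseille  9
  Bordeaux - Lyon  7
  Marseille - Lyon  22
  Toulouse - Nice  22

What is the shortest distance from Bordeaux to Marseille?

29

Checking several routes:
Bordeaux -> Nice -> Marseille: 12 + 29 = 41
Bordeaux -> Toulouse -> Nice -> Marseille: 27 + 22 + 29 = 78
Bordeaux -> Lyon -> Marseille: 7 + 22 = 29
Bordeaux -> Toulouse -> Lyon -> Marseille: 27 + 29 + 22 = 78
Bordeaux -> Lyon -> Dijon -> Marseille: 7 + 21 + 9 = 37
Shortest: 29 mi.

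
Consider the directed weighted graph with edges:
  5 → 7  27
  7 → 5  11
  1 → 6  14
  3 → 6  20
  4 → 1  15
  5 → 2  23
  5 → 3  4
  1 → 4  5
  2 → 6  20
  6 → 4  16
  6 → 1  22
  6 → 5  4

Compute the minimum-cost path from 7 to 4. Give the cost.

51

Paths from 7 to 4:
7→5→3→6→4: 11 + 4 + 20 + 16 = 51
7→5→2→6→4: 11 + 23 + 20 + 16 = 70
7→5→3→6→1→4: 11 + 4 + 20 + 22 + 5 = 62
7→5→2→6→1→4: 11 + 23 + 20 + 22 + 5 = 81
Best route has total 51.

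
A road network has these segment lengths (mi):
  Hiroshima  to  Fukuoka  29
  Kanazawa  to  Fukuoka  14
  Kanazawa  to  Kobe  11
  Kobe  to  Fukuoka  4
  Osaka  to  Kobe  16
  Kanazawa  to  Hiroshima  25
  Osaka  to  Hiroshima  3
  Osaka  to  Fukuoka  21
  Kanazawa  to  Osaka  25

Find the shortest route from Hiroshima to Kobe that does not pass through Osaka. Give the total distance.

33

Paths from Hiroshima to Kobe avoiding Osaka:
Hiroshima→Kanazawa→Fukuoka→Kobe: 25 + 14 + 4 = 43
Hiroshima→Fukuoka→Kanazawa→Kobe: 29 + 14 + 11 = 54
Hiroshima→Fukuoka→Kobe: 29 + 4 = 33
Hiroshima→Kanazawa→Kobe: 25 + 11 = 36
The minimum is 33 mi.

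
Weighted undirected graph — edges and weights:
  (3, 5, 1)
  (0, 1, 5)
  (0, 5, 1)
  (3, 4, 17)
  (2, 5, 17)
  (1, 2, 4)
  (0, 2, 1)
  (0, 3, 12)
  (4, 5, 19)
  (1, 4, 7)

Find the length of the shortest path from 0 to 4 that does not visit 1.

Comparing a few candidate routes:
0 - 5 - 4: 1 + 19 = 20
0 - 3 - 5 - 4: 12 + 1 + 19 = 32
0 - 5 - 3 - 4: 1 + 1 + 17 = 19
0 - 3 - 4: 12 + 17 = 29
Shortest: 19.

19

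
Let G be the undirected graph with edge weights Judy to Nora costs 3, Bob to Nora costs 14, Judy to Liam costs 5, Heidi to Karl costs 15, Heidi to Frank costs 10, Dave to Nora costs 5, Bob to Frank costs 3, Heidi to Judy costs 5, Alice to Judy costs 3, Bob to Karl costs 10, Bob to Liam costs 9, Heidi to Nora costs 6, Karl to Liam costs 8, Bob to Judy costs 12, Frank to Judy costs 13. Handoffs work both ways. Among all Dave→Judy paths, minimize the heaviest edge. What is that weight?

5

Checking several routes:
Dave - Nora - Judy: max(5, 3) = 5
Dave - Nora - Heidi - Judy: max(5, 6, 5) = 6
Dave - Nora - Heidi - Frank - Bob - Liam - Judy: max(5, 6, 10, 3, 9, 5) = 10
Dave - Nora - Heidi - Frank - Bob - Judy: max(5, 6, 10, 3, 12) = 12
Dave - Nora - Heidi - Frank - Bob - Karl - Liam - Judy: max(5, 6, 10, 3, 10, 8, 5) = 10
Smallest bottleneck: 5.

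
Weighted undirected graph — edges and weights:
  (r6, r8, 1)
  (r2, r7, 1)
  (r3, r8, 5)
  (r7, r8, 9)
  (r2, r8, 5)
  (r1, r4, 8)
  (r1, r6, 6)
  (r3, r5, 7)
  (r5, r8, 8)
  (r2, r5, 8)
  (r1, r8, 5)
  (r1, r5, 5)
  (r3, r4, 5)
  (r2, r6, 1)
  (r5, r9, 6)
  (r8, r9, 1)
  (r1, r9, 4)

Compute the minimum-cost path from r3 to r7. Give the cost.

8

Comparing a few candidate routes:
r3 - r5 - r9 - r8 - r6 - r2 - r7: 7 + 6 + 1 + 1 + 1 + 1 = 17
r3 - r8 - r6 - r2 - r7: 5 + 1 + 1 + 1 = 8
r3 - r5 - r2 - r7: 7 + 8 + 1 = 16
r3 - r8 - r7: 5 + 9 = 14
r3 - r5 - r8 - r6 - r2 - r7: 7 + 8 + 1 + 1 + 1 = 18
r3 - r8 - r2 - r7: 5 + 5 + 1 = 11
Best route has total 8.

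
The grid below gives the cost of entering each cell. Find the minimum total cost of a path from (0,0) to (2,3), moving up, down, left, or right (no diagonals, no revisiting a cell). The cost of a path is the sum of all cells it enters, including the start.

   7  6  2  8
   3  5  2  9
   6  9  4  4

25

Path [0,0] → [0,1] → [0,2] → [1,2] → [2,2] → [2,3]: 7 + 6 + 2 + 2 + 4 + 4 = 25.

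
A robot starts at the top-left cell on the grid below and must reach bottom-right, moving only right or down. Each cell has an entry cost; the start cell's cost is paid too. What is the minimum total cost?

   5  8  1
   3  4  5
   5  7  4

Cheapest: (0,0)→(1,0)→(1,1)→(1,2)→(2,2)
  5 + 3 + 4 + 5 + 4 = 21
For comparison, the top-then-right route costs 23.

21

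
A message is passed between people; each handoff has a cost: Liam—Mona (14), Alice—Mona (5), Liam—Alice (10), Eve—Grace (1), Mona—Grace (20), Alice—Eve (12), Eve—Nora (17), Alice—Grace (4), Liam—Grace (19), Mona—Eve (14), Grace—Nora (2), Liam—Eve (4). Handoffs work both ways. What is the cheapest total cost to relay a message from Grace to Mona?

9

Comparing a few candidate routes:
Grace -> Alice -> Mona: 4 + 5 = 9
Grace -> Eve -> Liam -> Mona: 1 + 4 + 14 = 19
Grace -> Eve -> Alice -> Mona: 1 + 12 + 5 = 18
Grace -> Eve -> Mona: 1 + 14 = 15
The minimum is 9.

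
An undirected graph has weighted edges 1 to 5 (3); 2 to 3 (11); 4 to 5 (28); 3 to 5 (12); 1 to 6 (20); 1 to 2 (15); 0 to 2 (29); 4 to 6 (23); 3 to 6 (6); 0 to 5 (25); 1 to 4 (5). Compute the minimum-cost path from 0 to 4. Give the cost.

33

A few of the 0→4 routes:
0-2-1-4: 29 + 15 + 5 = 49
0-5-4: 25 + 28 = 53
0-5-1-4: 25 + 3 + 5 = 33
Best route has total 33.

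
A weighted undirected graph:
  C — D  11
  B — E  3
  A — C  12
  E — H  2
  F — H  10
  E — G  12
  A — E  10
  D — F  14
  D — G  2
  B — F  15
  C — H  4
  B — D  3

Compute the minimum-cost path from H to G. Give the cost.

10

A few of the H→G routes:
H -> E -> G: 2 + 12 = 14
H -> E -> B -> D -> G: 2 + 3 + 3 + 2 = 10
H -> C -> D -> G: 4 + 11 + 2 = 17
Best route has total 10.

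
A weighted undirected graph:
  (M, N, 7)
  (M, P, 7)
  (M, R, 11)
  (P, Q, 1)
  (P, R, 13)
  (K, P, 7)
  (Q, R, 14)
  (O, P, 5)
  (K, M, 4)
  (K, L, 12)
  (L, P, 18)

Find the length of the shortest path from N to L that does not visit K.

32

Paths from N to L avoiding K:
N -> M -> P -> L: 7 + 7 + 18 = 32
N -> M -> R -> P -> L: 7 + 11 + 13 + 18 = 49
N -> M -> R -> Q -> P -> L: 7 + 11 + 14 + 1 + 18 = 51
Best route has total 32.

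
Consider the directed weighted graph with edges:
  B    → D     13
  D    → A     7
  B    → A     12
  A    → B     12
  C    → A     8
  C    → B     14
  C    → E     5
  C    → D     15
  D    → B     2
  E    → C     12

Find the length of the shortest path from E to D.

27

Paths from E to D:
E -> C -> B -> D: 12 + 14 + 13 = 39
E -> C -> A -> B -> D: 12 + 8 + 12 + 13 = 45
E -> C -> D: 12 + 15 = 27
The minimum is 27.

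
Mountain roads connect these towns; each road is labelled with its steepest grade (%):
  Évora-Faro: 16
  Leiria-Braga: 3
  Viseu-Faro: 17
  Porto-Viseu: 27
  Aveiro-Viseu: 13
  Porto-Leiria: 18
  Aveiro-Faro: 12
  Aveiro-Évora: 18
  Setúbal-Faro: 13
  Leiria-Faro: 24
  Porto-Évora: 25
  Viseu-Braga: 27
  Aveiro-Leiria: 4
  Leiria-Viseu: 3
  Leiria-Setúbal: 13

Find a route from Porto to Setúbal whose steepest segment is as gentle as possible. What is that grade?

18

A few of the Porto→Setúbal routes:
Porto - Leiria - Aveiro - Viseu - Faro - Setúbal: max(18, 4, 13, 17, 13) = 18
Porto - Leiria - Aveiro - Faro - Setúbal: max(18, 4, 12, 13) = 18
Porto - Leiria - Aveiro - Évora - Faro - Setúbal: max(18, 4, 18, 16, 13) = 18
Best route has worst link 18%.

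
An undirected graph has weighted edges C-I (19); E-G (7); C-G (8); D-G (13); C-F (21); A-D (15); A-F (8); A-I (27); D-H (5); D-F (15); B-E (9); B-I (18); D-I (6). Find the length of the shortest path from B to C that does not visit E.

Comparing a few candidate routes:
B → I → D → F → C: 18 + 6 + 15 + 21 = 60
B → I → C: 18 + 19 = 37
B → I → D → G → C: 18 + 6 + 13 + 8 = 45
B → I → D → A → F → C: 18 + 6 + 15 + 8 + 21 = 68
B → I → A → F → C: 18 + 27 + 8 + 21 = 74
The minimum is 37.

37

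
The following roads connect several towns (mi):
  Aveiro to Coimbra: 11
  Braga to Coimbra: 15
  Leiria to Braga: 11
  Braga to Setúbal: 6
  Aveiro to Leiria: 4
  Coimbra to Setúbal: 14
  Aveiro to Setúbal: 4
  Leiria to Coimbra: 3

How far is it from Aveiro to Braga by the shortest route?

Checking several routes:
Aveiro -> Coimbra -> Leiria -> Braga: 11 + 3 + 11 = 25
Aveiro -> Coimbra -> Braga: 11 + 15 = 26
Aveiro -> Leiria -> Braga: 4 + 11 = 15
Aveiro -> Leiria -> Coimbra -> Braga: 4 + 3 + 15 = 22
Aveiro -> Setúbal -> Braga: 4 + 6 = 10
Shortest: 10 mi.

10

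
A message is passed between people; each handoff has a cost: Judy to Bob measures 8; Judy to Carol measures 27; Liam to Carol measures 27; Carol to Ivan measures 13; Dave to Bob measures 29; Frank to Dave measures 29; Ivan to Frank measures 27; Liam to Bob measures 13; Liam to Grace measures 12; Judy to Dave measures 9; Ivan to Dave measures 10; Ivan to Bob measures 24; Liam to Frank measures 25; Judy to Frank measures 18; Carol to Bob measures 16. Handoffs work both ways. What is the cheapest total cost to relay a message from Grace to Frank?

Comparing a few candidate routes:
Grace → Liam → Bob → Judy → Dave → Frank: 12 + 13 + 8 + 9 + 29 = 71
Grace → Liam → Bob → Judy → Dave → Ivan → Frank: 12 + 13 + 8 + 9 + 10 + 27 = 79
Grace → Liam → Bob → Ivan → Frank: 12 + 13 + 24 + 27 = 76
Grace → Liam → Bob → Judy → Frank: 12 + 13 + 8 + 18 = 51
Grace → Liam → Frank: 12 + 25 = 37
Best route has total 37.

37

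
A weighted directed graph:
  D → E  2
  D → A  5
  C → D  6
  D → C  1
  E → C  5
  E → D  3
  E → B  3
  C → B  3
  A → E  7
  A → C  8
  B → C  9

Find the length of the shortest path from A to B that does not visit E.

11

Routes from A to B avoiding E:
A - C - B: 8 + 3 = 11
Shortest: 11.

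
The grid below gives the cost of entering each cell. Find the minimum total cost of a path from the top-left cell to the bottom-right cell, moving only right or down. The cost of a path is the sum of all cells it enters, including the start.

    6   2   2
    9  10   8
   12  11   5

One optimal route is (0,0) (0,1) (0,2) (1,2) (2,2).
Its cost is 6 + 2 + 2 + 8 + 5 = 23.

23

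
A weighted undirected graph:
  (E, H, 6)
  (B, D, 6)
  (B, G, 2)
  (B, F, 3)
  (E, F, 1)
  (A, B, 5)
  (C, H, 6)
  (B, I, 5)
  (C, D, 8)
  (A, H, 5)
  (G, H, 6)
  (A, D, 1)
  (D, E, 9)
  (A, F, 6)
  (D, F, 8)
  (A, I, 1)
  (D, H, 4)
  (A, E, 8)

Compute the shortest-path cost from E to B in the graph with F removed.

13

Checking several routes:
E→D→B: 9 + 6 = 15
E→H→G→B: 6 + 6 + 2 = 14
E→D→A→B: 9 + 1 + 5 = 15
E→A→I→B: 8 + 1 + 5 = 14
E→A→B: 8 + 5 = 13
E→A→D→B: 8 + 1 + 6 = 15
Shortest: 13.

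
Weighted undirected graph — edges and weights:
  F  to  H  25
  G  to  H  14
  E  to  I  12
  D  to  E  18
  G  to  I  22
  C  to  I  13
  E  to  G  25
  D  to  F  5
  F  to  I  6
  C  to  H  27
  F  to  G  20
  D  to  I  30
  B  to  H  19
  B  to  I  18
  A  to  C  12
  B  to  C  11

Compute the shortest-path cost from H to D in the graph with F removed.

57

Checking several routes:
H→G→I→E→D: 14 + 22 + 12 + 18 = 66
H→G→E→D: 14 + 25 + 18 = 57
H→G→I→D: 14 + 22 + 30 = 66
H→B→I→D: 19 + 18 + 30 = 67
H→B→I→E→D: 19 + 18 + 12 + 18 = 67
Best route has total 57.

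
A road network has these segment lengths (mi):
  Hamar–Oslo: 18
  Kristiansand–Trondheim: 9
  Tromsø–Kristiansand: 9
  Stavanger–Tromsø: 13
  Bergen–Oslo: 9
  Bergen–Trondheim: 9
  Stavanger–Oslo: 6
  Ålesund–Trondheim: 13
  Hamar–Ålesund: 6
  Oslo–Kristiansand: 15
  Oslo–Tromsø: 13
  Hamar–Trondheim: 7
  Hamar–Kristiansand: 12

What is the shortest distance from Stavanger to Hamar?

Some routes from Stavanger to Hamar:
Stavanger→Oslo→Hamar: 6 + 18 = 24
Stavanger→Oslo→Kristiansand→Trondheim→Hamar: 6 + 15 + 9 + 7 = 37
Stavanger→Tromsø→Kristiansand→Hamar: 13 + 9 + 12 = 34
Stavanger→Oslo→Kristiansand→Hamar: 6 + 15 + 12 = 33
Stavanger→Oslo→Bergen→Trondheim→Hamar: 6 + 9 + 9 + 7 = 31
Best route has total 24 mi.

24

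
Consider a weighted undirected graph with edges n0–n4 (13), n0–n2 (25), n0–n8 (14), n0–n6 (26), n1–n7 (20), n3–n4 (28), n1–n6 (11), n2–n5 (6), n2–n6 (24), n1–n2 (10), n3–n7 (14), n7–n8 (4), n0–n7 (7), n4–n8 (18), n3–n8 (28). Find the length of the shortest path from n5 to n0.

31

Some routes from n5 to n0:
n5 -> n2 -> n1 -> n7 -> n8 -> n0: 6 + 10 + 20 + 4 + 14 = 54
n5 -> n2 -> n0: 6 + 25 = 31
n5 -> n2 -> n6 -> n1 -> n7 -> n0: 6 + 24 + 11 + 20 + 7 = 68
n5 -> n2 -> n1 -> n6 -> n0: 6 + 10 + 11 + 26 = 53
n5 -> n2 -> n1 -> n7 -> n0: 6 + 10 + 20 + 7 = 43
n5 -> n2 -> n6 -> n0: 6 + 24 + 26 = 56
Shortest: 31.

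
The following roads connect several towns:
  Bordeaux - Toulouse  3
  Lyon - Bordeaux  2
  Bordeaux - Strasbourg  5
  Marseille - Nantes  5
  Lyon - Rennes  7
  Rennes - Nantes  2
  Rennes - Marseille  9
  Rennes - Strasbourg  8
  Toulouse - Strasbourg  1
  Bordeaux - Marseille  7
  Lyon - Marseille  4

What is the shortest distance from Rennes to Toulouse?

9

Some routes from Rennes to Toulouse:
Rennes → Strasbourg → Bordeaux → Toulouse: 8 + 5 + 3 = 16
Rennes → Strasbourg → Toulouse: 8 + 1 = 9
Rennes → Lyon → Bordeaux → Toulouse: 7 + 2 + 3 = 12
Rennes → Nantes → Marseille → Lyon → Bordeaux → Toulouse: 2 + 5 + 4 + 2 + 3 = 16
Rennes → Lyon → Bordeaux → Strasbourg → Toulouse: 7 + 2 + 5 + 1 = 15
Rennes → Nantes → Marseille → Bordeaux → Toulouse: 2 + 5 + 7 + 3 = 17
Shortest: 9.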